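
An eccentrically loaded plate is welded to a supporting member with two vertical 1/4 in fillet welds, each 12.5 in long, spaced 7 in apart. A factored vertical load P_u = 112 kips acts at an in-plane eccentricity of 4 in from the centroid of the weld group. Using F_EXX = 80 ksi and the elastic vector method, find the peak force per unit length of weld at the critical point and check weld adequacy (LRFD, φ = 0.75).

Total weld length L_w = 25 in. Treat welds as unit-width lines.
Polar moment about centroid: J = 2[d³/12 + d(b/2)²] = 2[12.5³/12 + 12.5×3.5²] = 631.8 in³.
Direct shear f_v = P/L_w = 112 / 25 = 4.48 kip/in (vertical).
Torsion M = P·e = 112 × 4 = 448 kip·in.
Critical point at (x, y) = (3.5, 6.25) from centroid. f_tx = M·y/J = 4.432 kip/in; f_ty = M·x/J = 2.482 kip/in.
Resultant f_max = √[f_tx² + (f_v + f_ty)²] = √[4.432² + (4.48 + 2.482)²] = 8.253 kip/in.
Capacity per unit length: φr_n = 0.75 × 0.6 × 80 × (0.707 × 0.25) = 6.363 kip/in.
8.253 > 6.363 → NOT adequate.

f_max ≈ 8.25 kip/in; NOT adequate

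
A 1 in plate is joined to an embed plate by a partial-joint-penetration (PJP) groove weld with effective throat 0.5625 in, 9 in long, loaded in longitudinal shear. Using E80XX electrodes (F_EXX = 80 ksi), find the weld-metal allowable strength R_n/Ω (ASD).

Effective throat (given) t_e = 0.5625 in.
A_we = 0.5625 × 9 = 5.062 in².
F_nw = 0.6 F_EXX = 48 ksi.
R_n/Ω = (48 × 5.062) / 2.0 = 121.5 kip.

R_n/Ω ≈ 122 kip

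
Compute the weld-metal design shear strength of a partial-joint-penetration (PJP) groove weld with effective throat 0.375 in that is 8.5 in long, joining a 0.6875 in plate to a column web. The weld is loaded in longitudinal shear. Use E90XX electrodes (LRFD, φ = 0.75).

E90XX → F_EXX = 90 ksi.
Effective throat (given) t_e = 0.375 in.
A_we = 0.375 × 8.5 = 3.188 in².
F_nw = 0.6 F_EXX = 54 ksi.
φR_n = 0.75 × 54 × 3.188 = 129.1 kips.

φR_n ≈ 129 kips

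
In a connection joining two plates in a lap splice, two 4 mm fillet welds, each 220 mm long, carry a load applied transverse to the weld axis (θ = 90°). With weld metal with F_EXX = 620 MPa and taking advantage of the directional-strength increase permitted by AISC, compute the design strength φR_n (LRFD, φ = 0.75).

t_e = 0.707 × 4 = 2.828 mm; A_we = 2.828 × 440 = 1244 mm².
Directional factor: 1.0 + 0.5 sin^1.5(90°) = 1.5.
F_nw = 0.6 × 620 × 1.5 = 558 MPa.
φR_n = 0.75 × 558 × 1244 × 10⁻³ = 520.7 kN.

φR_n ≈ 521 kN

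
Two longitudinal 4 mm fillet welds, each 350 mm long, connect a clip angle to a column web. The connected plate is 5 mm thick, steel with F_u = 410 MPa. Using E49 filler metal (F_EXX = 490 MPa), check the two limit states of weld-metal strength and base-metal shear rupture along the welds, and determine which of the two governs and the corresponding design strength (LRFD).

t_e = 0.707 × 4 = 2.828 mm; L = 700 mm.
Weld metal: φR_n = 0.75 × 0.6 × 490 × 2.828 × 700 × 10⁻³ = 436.5 kN.
Base metal (shear rupture): φR_n = 0.75 × 0.6 × 410 × 5 × 700 × 10⁻³ = 645.8 kN.
Governing: weld metal.

φR_n ≈ 437 kN (weld metal governs)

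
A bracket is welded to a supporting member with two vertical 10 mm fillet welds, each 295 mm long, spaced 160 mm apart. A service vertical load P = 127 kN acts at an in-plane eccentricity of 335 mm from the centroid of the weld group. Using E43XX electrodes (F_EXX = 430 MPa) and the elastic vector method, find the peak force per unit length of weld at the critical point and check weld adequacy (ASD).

f_max ≈ 1010 N/mm; NOT adequate

Total weld length L_w = 590 mm. Treat welds as unit-width lines.
Polar moment about centroid: J = 2[d³/12 + d(b/2)²] = 2[295³/12 + 295×80²] = 8055000 mm³.
Direct shear f_v = P/L_w = 127×10³ / 590 = 215.3 N/mm (vertical).
Torsion M = P·e = 127×10³ × 335 = 42545000 N·mm.
Critical point at (x, y) = (80, 147.5) from centroid. f_tx = M·y/J = 779.1 N/mm; f_ty = M·x/J = 422.6 N/mm.
Resultant f_max = √[f_tx² + (f_v + f_ty)²] = √[779.1² + (215.3 + 422.6)²] = 1007 N/mm.
Capacity per unit length: r_n/Ω = (1/2.0) × 0.6 × 430 × (0.707 × 10) = 912 N/mm.
1007 > 912 → NOT adequate.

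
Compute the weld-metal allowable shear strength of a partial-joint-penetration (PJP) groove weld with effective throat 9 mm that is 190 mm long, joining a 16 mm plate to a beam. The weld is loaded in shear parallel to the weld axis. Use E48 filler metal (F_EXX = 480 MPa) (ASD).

R_n/Ω ≈ 246 kN

Effective throat (given) t_e = 9 mm.
A_we = 9 × 190 = 1710 mm².
F_nw = 0.6 F_EXX = 288 MPa.
R_n/Ω = (288 × 1710) / 2.0 × 10⁻³ = 246.2 kN.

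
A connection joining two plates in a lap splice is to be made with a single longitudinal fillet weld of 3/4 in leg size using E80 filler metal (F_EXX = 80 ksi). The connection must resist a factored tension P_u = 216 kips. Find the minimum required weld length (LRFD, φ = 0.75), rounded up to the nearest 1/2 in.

L = 11.5 in

Throat t_e = 0.707 × 0.75 = 0.5302 in.
φr_n = 0.75 × 0.6 × 80 × 0.5302 = 19.09 kips/in.
L_req = P_u / φr_n = 216 / 19.09 = 11.32 in total.
Round up → use L = 11.5 in.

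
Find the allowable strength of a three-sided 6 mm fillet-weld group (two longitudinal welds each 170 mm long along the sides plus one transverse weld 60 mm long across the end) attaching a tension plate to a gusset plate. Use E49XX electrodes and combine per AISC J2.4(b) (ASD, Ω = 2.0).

E49XX → F_EXX = 490 MPa.
t_e = 0.707 × 6 = 4.242 mm.
R_nwl = 0.6 × 490 × 4.242 × 340 × 10⁻³ = 424 kN (longitudinal, 2 welds).
R_nwt = 0.6 × 490 × 4.242 × 60 × 10⁻³ = 74.83 kN (transverse, base value).
(i) R_nwl + R_nwt = 498.9 kN; (ii) 0.85 R_nwl + 1.5 R_nwt = 472.7 kN.
R_n = max = 498.9 kN [governs: (i)]; R_n/Ω = 249.4 kN.

R_n/Ω ≈ 249 kN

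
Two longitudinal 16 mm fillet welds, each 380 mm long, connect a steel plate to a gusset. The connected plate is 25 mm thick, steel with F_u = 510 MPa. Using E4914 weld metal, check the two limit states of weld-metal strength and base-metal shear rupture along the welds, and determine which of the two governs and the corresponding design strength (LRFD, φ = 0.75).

φR_n ≈ 1900 kN (weld metal governs)

E49XX → F_EXX = 490 MPa.
t_e = 0.707 × 16 = 11.31 mm; L = 760 mm.
Weld metal: φR_n = 0.75 × 0.6 × 490 × 11.31 × 760 × 10⁻³ = 1896 kN.
Base metal (shear rupture): φR_n = 0.75 × 0.6 × 510 × 25 × 760 × 10⁻³ = 4360 kN.
Governing: weld metal.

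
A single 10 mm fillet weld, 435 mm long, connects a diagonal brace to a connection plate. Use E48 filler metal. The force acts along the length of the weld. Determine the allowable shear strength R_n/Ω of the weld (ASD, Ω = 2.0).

R_n/Ω ≈ 443 kN

E48XX → F_EXX = 480 MPa.
Effective throat t_e = 0.707 × 10 = 7.07 mm.
Total length L = 435 mm; A_we = 7.07 × 435 = 3075 mm².
F_nw = 0.6 F_EXX = 0.6 × 480 = 288 MPa.
R_n = 288 × 3075 × 10⁻³ = 885.7 kN; R_n/Ω = 885.7/2.0 = 442.9 kN.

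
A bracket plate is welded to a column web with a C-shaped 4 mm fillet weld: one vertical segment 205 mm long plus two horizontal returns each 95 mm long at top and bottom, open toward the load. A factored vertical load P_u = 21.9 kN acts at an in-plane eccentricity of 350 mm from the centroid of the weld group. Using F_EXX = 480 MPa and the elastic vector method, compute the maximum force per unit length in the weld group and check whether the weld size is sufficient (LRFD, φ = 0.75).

Total weld length L_w = 395 mm. Treat welds as unit-width lines.
Centroid: x̄ = 2×95×47.5 / 395 = 22.85 mm from the vertical weld.
Polar moment about centroid: J = I_x + I_y = [205³/12 + 2×95×102.5²] + [205×22.85² + 2(95³/12 + 95×24.65²)] = 3079000 mm³.
Direct shear f_v = P/L_w = 21.9×10³ / 395 = 55.44 N/mm (vertical).
Torsion M = P·e = 21.9×10³ × 350 = 7665000 N·mm.
Critical point at (x, y) = (72.15, 102.5) from centroid. f_tx = M·y/J = 255.1 N/mm; f_ty = M·x/J = 179.6 N/mm.
Resultant f_max = √[f_tx² + (f_v + f_ty)²] = √[255.1² + (55.44 + 179.6)²] = 346.9 N/mm.
Capacity per unit length: φr_n = 0.75 × 0.6 × 480 × (0.707 × 4) = 610.8 N/mm.
346.9 ≤ 610.8 → adequate.

f_max ≈ 347 N/mm; adequate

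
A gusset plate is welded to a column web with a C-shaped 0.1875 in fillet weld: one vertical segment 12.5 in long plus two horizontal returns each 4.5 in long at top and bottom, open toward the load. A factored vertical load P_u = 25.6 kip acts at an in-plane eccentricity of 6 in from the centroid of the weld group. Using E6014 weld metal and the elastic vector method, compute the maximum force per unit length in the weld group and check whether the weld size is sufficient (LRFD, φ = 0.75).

E60XX → F_EXX = 60 ksi.
Total weld length L_w = 21.5 in. Treat welds as unit-width lines.
Centroid: x̄ = 2×4.5×2.25 / 21.5 = 0.9419 in from the vertical weld.
Polar moment about centroid: J = I_x + I_y = [12.5³/12 + 2×4.5×6.25²] + [12.5×0.9419² + 2(4.5³/12 + 4.5×1.308²)] = 556 in³.
Direct shear f_v = P/L_w = 25.6 / 21.5 = 1.191 kip/in (vertical).
Torsion M = P·e = 25.6 × 6 = 153.6 kip·in.
Critical point at (x, y) = (3.558, 6.25) from centroid. f_tx = M·y/J = 1.727 kip/in; f_ty = M·x/J = 0.983 kip/in.
Resultant f_max = √[f_tx² + (f_v + f_ty)²] = √[1.727² + (1.191 + 0.983)²] = 2.776 kip/in.
Capacity per unit length: φr_n = 0.75 × 0.6 × 60 × (0.707 × 0.1875) = 3.579 kip/in.
2.776 ≤ 3.579 → adequate.

f_max ≈ 2.78 kip/in; adequate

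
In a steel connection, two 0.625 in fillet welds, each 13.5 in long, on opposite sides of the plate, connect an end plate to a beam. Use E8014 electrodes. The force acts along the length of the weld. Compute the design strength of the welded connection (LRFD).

E80XX → F_EXX = 80 ksi.
Effective throat t_e = 0.707 × 0.625 = 0.4419 in.
Total length L = 27 in; A_we = 0.4419 × 27 = 11.93 in².
F_nw = 0.6 F_EXX = 0.6 × 80 = 48 ksi.
φR_n = 0.75 × 48 × 11.93 = 429.5 kips.

φR_n ≈ 430 kips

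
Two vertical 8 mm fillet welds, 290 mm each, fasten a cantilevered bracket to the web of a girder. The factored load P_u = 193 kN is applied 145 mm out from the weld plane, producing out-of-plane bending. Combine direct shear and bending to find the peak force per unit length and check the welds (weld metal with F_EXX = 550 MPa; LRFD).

L_w = 2 × 290 = 580 mm; section modulus (unit throat) S = 2 × L²/6 = 28030 mm².
Direct shear f_v = P/L_w = 193×10³/580 = 332.8 N/mm.
Moment M = P × e = 193×10³ × 145 = 27985000 N·mm; bending f_b = M/S = 998.3 N/mm.
f_max = √(f_v² + f_b²) = √(332.8² + 998.3²) = 1052 N/mm.
φr_n = 0.75 × 0.6 × 550 × (0.707 × 8) = 1400 N/mm → adequate.

f_max ≈ 1050 N/mm; adequate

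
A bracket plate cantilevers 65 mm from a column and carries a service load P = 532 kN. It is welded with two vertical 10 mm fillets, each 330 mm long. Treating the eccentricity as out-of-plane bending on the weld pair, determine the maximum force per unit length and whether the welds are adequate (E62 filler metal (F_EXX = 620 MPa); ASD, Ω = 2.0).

L_w = 2 × 330 = 660 mm; section modulus (unit throat) S = 2 × L²/6 = 36300 mm².
Direct shear f_v = P/L_w = 532×10³/660 = 806.1 N/mm.
Moment M = P × e = 532×10³ × 65 = 34580000 N·mm; bending f_b = M/S = 952.6 N/mm.
f_max = √(f_v² + f_b²) = √(806.1² + 952.6²) = 1248 N/mm.
r_n/Ω = (1/2.0) × 0.6 × 620 × (0.707 × 10) = 1315 N/mm → adequate.

f_max ≈ 1250 N/mm; adequate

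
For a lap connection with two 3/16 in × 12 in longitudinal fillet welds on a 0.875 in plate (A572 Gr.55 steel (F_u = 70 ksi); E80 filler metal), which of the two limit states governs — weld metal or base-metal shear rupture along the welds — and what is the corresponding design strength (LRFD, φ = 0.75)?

φR_n ≈ 115 kip (weld metal governs)

E80XX → F_EXX = 80 ksi.
t_e = 0.707 × 0.1875 = 0.1326 in; L = 24 in.
Weld metal: φR_n = 0.75 × 0.6 × 80 × 0.1326 × 24 = 114.5 kip.
Base metal (shear rupture): φR_n = 0.75 × 0.6 × 70 × 0.875 × 24 = 661.5 kip.
Governing: weld metal.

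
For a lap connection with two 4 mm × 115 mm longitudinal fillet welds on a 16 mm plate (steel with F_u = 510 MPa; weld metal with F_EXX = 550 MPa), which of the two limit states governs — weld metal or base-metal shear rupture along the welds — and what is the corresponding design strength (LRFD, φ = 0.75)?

t_e = 0.707 × 4 = 2.828 mm; L = 230 mm.
Weld metal: φR_n = 0.75 × 0.6 × 550 × 2.828 × 230 × 10⁻³ = 161 kN.
Base metal (shear rupture): φR_n = 0.75 × 0.6 × 510 × 16 × 230 × 10⁻³ = 844.6 kN.
Governing: weld metal.

φR_n ≈ 161 kN (weld metal governs)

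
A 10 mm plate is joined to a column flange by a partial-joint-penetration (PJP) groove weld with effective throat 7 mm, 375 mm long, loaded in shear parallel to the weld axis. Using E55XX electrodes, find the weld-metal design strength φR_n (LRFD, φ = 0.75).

E55XX → F_EXX = 550 MPa.
Effective throat (given) t_e = 7 mm.
A_we = 7 × 375 = 2625 mm².
F_nw = 0.6 F_EXX = 330 MPa.
φR_n = 0.75 × 330 × 2625 × 10⁻³ = 649.7 kN.

φR_n ≈ 650 kN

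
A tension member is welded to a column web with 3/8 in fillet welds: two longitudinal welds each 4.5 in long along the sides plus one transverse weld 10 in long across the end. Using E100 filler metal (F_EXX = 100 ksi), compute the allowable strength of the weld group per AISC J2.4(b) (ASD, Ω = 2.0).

R_n/Ω ≈ 180 kip

t_e = 0.707 × 0.375 = 0.2651 in.
R_nwl = 0.6 × 100 × 0.2651 × 9 = 143.2 kip (longitudinal, 2 welds).
R_nwt = 0.6 × 100 × 0.2651 × 10 = 159.1 kip (transverse, base value).
(i) R_nwl + R_nwt = 302.2 kip; (ii) 0.85 R_nwl + 1.5 R_nwt = 360.3 kip.
R_n = max = 360.3 kip [governs: (ii)]; R_n/Ω = 180.2 kip.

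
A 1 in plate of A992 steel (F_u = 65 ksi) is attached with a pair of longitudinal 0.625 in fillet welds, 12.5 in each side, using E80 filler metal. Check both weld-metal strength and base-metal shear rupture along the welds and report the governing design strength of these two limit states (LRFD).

φR_n ≈ 398 kip (weld metal governs)

E80XX → F_EXX = 80 ksi.
t_e = 0.707 × 0.625 = 0.4419 in; L = 25 in.
Weld metal: φR_n = 0.75 × 0.6 × 80 × 0.4419 × 25 = 397.7 kip.
Base metal (shear rupture): φR_n = 0.75 × 0.6 × 65 × 1 × 25 = 731.2 kip.
Governing: weld metal.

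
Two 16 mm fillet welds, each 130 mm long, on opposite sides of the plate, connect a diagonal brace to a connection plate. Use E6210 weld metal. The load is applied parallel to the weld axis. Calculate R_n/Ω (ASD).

E62XX → F_EXX = 620 MPa.
Effective throat t_e = 0.707 × 16 = 11.31 mm.
Total length L = 260 mm; A_we = 11.31 × 260 = 2941 mm².
F_nw = 0.6 F_EXX = 0.6 × 620 = 372 MPa.
R_n = 372 × 2941 × 10⁻³ = 1094 kN; R_n/Ω = 1094/2.0 = 547 kN.

R_n/Ω ≈ 547 kN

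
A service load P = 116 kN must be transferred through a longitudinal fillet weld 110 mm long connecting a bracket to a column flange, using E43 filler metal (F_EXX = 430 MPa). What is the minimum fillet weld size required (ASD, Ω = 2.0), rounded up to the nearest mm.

Total weld length L = 110 mm.
Required throat t_e = P × Ω / (0.6 F_EXX × L) = 116 × 2.0 / (0.6 × 430 × 110 × 10⁻³) = 8.175 mm.
Required leg w = t_e / 0.707 = 11.56 mm → use 12 mm.

w = 12 mm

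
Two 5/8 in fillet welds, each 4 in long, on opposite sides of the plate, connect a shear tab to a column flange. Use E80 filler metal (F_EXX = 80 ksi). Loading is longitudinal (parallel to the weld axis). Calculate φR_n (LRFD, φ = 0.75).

φR_n ≈ 127 kip

Effective throat t_e = 0.707 × 0.625 = 0.4419 in.
Total length L = 8 in; A_we = 0.4419 × 8 = 3.535 in².
F_nw = 0.6 F_EXX = 0.6 × 80 = 48 ksi.
φR_n = 0.75 × 48 × 3.535 = 127.3 kip.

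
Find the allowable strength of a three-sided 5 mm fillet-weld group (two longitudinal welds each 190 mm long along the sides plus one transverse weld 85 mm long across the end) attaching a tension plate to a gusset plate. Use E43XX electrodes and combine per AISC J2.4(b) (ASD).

R_n/Ω ≈ 212 kN

E43XX → F_EXX = 430 MPa.
t_e = 0.707 × 5 = 3.535 mm.
R_nwl = 0.6 × 430 × 3.535 × 380 × 10⁻³ = 346.6 kN (longitudinal, 2 welds).
R_nwt = 0.6 × 430 × 3.535 × 85 × 10⁻³ = 77.52 kN (transverse, base value).
(i) R_nwl + R_nwt = 424.1 kN; (ii) 0.85 R_nwl + 1.5 R_nwt = 410.9 kN.
R_n = max = 424.1 kN [governs: (i)]; R_n/Ω = 212 kN.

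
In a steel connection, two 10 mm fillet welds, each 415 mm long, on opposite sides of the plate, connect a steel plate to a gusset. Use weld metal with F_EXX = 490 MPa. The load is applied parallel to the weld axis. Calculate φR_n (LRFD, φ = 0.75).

φR_n ≈ 1290 kN

Effective throat t_e = 0.707 × 10 = 7.07 mm.
Total length L = 830 mm; A_we = 7.07 × 830 = 5868 mm².
F_nw = 0.6 F_EXX = 0.6 × 490 = 294 MPa.
φR_n = 0.75 × 294 × 5868 × 10⁻³ = 1294 kN.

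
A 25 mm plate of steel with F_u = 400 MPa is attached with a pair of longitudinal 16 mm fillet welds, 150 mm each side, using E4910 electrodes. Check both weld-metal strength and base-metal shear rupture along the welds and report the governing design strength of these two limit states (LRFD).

E49XX → F_EXX = 490 MPa.
t_e = 0.707 × 16 = 11.31 mm; L = 300 mm.
Weld metal: φR_n = 0.75 × 0.6 × 490 × 11.31 × 300 × 10⁻³ = 748.3 kN.
Base metal (shear rupture): φR_n = 0.75 × 0.6 × 400 × 25 × 300 × 10⁻³ = 1350 kN.
Governing: weld metal.

φR_n ≈ 748 kN (weld metal governs)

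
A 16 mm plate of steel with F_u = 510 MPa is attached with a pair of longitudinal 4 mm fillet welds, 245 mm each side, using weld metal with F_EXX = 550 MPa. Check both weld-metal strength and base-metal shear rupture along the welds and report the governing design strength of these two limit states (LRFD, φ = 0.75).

φR_n ≈ 343 kN (weld metal governs)

t_e = 0.707 × 4 = 2.828 mm; L = 490 mm.
Weld metal: φR_n = 0.75 × 0.6 × 550 × 2.828 × 490 × 10⁻³ = 343 kN.
Base metal (shear rupture): φR_n = 0.75 × 0.6 × 510 × 16 × 490 × 10⁻³ = 1799 kN.
Governing: weld metal.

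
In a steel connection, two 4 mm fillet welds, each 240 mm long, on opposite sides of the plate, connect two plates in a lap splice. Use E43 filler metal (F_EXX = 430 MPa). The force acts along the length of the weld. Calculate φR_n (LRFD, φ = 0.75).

φR_n ≈ 263 kN

Effective throat t_e = 0.707 × 4 = 2.828 mm.
Total length L = 480 mm; A_we = 2.828 × 480 = 1357 mm².
F_nw = 0.6 F_EXX = 0.6 × 430 = 258 MPa.
φR_n = 0.75 × 258 × 1357 × 10⁻³ = 262.7 kN.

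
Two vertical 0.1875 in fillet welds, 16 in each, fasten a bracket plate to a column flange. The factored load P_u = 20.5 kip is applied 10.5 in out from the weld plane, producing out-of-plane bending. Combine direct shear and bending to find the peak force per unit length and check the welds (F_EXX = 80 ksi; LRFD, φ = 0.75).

L_w = 2 × 16 = 32 in; section modulus (unit throat) S = 2 × L²/6 = 85.33 in².
Direct shear f_v = P/L_w = 20.5/32 = 0.6406 kip/in.
Moment M = P × e = 20.5 × 10.5 = 215.25 kip·in; bending f_b = M/S = 2.522 kip/in.
f_max = √(f_v² + f_b²) = √(0.6406² + 2.522²) = 2.603 kip/in.
φr_n = 0.75 × 0.6 × 80 × (0.707 × 0.1875) = 4.772 kip/in → adequate.

f_max ≈ 2.6 kip/in; adequate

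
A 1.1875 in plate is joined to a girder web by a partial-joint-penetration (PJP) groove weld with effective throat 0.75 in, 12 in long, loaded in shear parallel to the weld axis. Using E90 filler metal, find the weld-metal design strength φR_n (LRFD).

φR_n ≈ 364 kips

E90XX → F_EXX = 90 ksi.
Effective throat (given) t_e = 0.75 in.
A_we = 0.75 × 12 = 9 in².
F_nw = 0.6 F_EXX = 54 ksi.
φR_n = 0.75 × 54 × 9 = 364.5 kips.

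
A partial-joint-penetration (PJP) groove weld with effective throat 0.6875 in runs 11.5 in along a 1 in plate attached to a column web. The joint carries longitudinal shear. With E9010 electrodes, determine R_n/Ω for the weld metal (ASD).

R_n/Ω ≈ 213 kips

E90XX → F_EXX = 90 ksi.
Effective throat (given) t_e = 0.6875 in.
A_we = 0.6875 × 11.5 = 7.906 in².
F_nw = 0.6 F_EXX = 54 ksi.
R_n/Ω = (54 × 7.906) / 2.0 = 213.5 kips.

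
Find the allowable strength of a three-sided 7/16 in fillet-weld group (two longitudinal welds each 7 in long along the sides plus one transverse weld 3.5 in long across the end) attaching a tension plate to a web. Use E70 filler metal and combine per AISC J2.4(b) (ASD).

E70XX → F_EXX = 70 ksi.
t_e = 0.707 × 0.4375 = 0.3093 in.
R_nwl = 0.6 × 70 × 0.3093 × 14 = 181.9 kips (longitudinal, 2 welds).
R_nwt = 0.6 × 70 × 0.3093 × 3.5 = 45.47 kips (transverse, base value).
(i) R_nwl + R_nwt = 227.3 kips; (ii) 0.85 R_nwl + 1.5 R_nwt = 222.8 kips.
R_n = max = 227.3 kips [governs: (i)]; R_n/Ω = 113.7 kips.

R_n/Ω ≈ 114 kips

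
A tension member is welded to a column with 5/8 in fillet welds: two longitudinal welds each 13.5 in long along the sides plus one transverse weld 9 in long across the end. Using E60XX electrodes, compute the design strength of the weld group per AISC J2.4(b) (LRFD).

φR_n ≈ 435 kip

E60XX → F_EXX = 60 ksi.
t_e = 0.707 × 0.625 = 0.4419 in.
R_nwl = 0.6 × 60 × 0.4419 × 27 = 429.5 kip (longitudinal, 2 welds).
R_nwt = 0.6 × 60 × 0.4419 × 9 = 143.2 kip (transverse, base value).
(i) R_nwl + R_nwt = 572.7 kip; (ii) 0.85 R_nwl + 1.5 R_nwt = 579.8 kip.
R_n = max = 579.8 kip [governs: (ii)]; φR_n = 434.9 kip.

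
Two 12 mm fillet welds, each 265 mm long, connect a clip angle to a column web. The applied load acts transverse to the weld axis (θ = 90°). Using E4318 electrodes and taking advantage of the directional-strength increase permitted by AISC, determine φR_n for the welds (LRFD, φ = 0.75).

E43XX → F_EXX = 430 MPa.
t_e = 0.707 × 12 = 8.484 mm; A_we = 8.484 × 530 = 4497 mm².
Directional factor: 1.0 + 0.5 sin^1.5(90°) = 1.5.
F_nw = 0.6 × 430 × 1.5 = 387 MPa.
φR_n = 0.75 × 387 × 4497 × 10⁻³ = 1305 kN.

φR_n ≈ 1310 kN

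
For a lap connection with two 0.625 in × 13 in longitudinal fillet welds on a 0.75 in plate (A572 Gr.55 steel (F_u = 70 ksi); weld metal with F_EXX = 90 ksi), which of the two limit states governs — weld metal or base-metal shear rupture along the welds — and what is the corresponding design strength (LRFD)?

φR_n ≈ 465 kips (weld metal governs)

t_e = 0.707 × 0.625 = 0.4419 in; L = 26 in.
Weld metal: φR_n = 0.75 × 0.6 × 90 × 0.4419 × 26 = 465.3 kips.
Base metal (shear rupture): φR_n = 0.75 × 0.6 × 70 × 0.75 × 26 = 614.2 kips.
Governing: weld metal.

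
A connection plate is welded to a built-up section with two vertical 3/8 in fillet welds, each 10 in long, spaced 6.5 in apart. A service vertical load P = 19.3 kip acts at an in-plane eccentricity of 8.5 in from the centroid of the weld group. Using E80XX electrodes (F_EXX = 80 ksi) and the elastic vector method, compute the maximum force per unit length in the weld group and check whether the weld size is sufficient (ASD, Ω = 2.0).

Total weld length L_w = 20 in. Treat welds as unit-width lines.
Polar moment about centroid: J = 2[d³/12 + d(b/2)²] = 2[10³/12 + 10×3.25²] = 377.9 in³.
Direct shear f_v = P/L_w = 19.3 / 20 = 0.965 kip/in (vertical).
Torsion M = P·e = 19.3 × 8.5 = 164.05 kip·in.
Critical point at (x, y) = (3.25, 5) from centroid. f_tx = M·y/J = 2.17 kip/in; f_ty = M·x/J = 1.411 kip/in.
Resultant f_max = √[f_tx² + (f_v + f_ty)²] = √[2.17² + (0.965 + 1.411)²] = 3.218 kip/in.
Capacity per unit length: r_n/Ω = (1/2.0) × 0.6 × 80 × (0.707 × 0.375) = 6.363 kip/in.
3.218 ≤ 6.363 → adequate.

f_max ≈ 3.22 kip/in; adequate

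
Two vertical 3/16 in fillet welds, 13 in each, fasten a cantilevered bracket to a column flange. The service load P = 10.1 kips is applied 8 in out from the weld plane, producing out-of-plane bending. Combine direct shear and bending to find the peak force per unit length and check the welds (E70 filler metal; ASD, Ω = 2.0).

E70XX → F_EXX = 70 ksi.
L_w = 2 × 13 = 26 in; section modulus (unit throat) S = 2 × L²/6 = 56.33 in².
Direct shear f_v = P/L_w = 10.1/26 = 0.3885 kip/in.
Moment M = P × e = 10.1 × 8 = 80.8 kip·in; bending f_b = M/S = 1.434 kip/in.
f_max = √(f_v² + f_b²) = √(0.3885² + 1.434²) = 1.486 kip/in.
r_n/Ω = (1/2.0) × 0.6 × 70 × (0.707 × 0.1875) = 2.784 kip/in → adequate.

f_max ≈ 1.49 kip/in; adequate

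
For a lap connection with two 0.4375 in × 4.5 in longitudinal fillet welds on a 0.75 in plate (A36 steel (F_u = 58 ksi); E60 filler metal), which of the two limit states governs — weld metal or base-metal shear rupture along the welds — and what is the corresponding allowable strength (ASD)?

R_n/Ω ≈ 50.1 kip (weld metal governs)

E60XX → F_EXX = 60 ksi.
t_e = 0.707 × 0.4375 = 0.3093 in; L = 9 in.
Weld metal: R_n/Ω = (1/2.0) × 0.6 × 60 × 0.3093 × 9 = 50.11 kip.
Base metal (shear rupture): R_n/Ω = (1/2.0) × 0.6 × 58 × 0.75 × 9 = 117.4 kip.
Governing: weld metal.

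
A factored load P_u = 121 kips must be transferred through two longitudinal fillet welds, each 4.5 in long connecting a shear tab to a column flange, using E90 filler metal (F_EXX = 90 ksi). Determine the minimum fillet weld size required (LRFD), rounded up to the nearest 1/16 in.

Total weld length L = 9 in.
Required throat t_e = P_u / (φ × 0.6 F_EXX × L) = 121 / (0.75 × 0.6 × 90 × 9) = 0.332 in.
Required leg w = t_e / 0.707 = 0.4695 in → use 1/2 in.

w = 1/2 in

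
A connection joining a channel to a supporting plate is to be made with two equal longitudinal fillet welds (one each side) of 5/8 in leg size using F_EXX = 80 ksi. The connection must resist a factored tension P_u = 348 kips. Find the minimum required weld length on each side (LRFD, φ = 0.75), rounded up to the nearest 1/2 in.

L = 11 in on each side

Throat t_e = 0.707 × 0.625 = 0.4419 in.
φr_n = 0.75 × 0.6 × 80 × 0.4419 = 15.91 kips/in.
L_req = P_u / φr_n = 348 / 15.91 = 21.88 in total.
Per side: 21.88 / 2 = 10.94 in.
Round up → use L = 11 in on each side.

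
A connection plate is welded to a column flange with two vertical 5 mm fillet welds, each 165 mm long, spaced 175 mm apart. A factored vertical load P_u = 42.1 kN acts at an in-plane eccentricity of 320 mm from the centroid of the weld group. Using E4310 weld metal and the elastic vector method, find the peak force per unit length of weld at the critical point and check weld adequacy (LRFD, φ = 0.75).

f_max ≈ 594 N/mm; adequate

E43XX → F_EXX = 430 MPa.
Total weld length L_w = 330 mm. Treat welds as unit-width lines.
Polar moment about centroid: J = 2[d³/12 + d(b/2)²] = 2[165³/12 + 165×87.5²] = 3275000 mm³.
Direct shear f_v = P/L_w = 42.1×10³ / 330 = 127.6 N/mm (vertical).
Torsion M = P·e = 42.1×10³ × 320 = 13472000 N·mm.
Critical point at (x, y) = (87.5, 82.5) from centroid. f_tx = M·y/J = 339.3 N/mm; f_ty = M·x/J = 359.9 N/mm.
Resultant f_max = √[f_tx² + (f_v + f_ty)²] = √[339.3² + (127.6 + 359.9)²] = 594 N/mm.
Capacity per unit length: φr_n = 0.75 × 0.6 × 430 × (0.707 × 5) = 684 N/mm.
594 ≤ 684 → adequate.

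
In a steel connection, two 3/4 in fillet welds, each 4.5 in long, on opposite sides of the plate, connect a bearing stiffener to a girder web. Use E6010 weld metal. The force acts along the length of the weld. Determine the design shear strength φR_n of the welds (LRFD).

E60XX → F_EXX = 60 ksi.
Effective throat t_e = 0.707 × 0.75 = 0.5302 in.
Total length L = 9 in; A_we = 0.5302 × 9 = 4.772 in².
F_nw = 0.6 F_EXX = 0.6 × 60 = 36 ksi.
φR_n = 0.75 × 36 × 4.772 = 128.9 kips.

φR_n ≈ 129 kips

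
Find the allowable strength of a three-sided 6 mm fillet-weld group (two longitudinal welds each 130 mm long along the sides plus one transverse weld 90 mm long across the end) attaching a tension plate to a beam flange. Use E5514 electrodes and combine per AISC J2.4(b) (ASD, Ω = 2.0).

E55XX → F_EXX = 550 MPa.
t_e = 0.707 × 6 = 4.242 mm.
R_nwl = 0.6 × 550 × 4.242 × 260 × 10⁻³ = 364 kN (longitudinal, 2 welds).
R_nwt = 0.6 × 550 × 4.242 × 90 × 10⁻³ = 126 kN (transverse, base value).
(i) R_nwl + R_nwt = 490 kN; (ii) 0.85 R_nwl + 1.5 R_nwt = 498.4 kN.
R_n = max = 498.4 kN [governs: (ii)]; R_n/Ω = 249.2 kN.

R_n/Ω ≈ 249 kN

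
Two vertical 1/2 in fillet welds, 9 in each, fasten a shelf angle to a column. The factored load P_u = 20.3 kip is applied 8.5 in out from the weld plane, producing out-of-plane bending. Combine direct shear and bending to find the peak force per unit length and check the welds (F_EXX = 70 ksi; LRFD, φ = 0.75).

f_max ≈ 6.49 kip/in; adequate

L_w = 2 × 9 = 18 in; section modulus (unit throat) S = 2 × L²/6 = 27 in².
Direct shear f_v = P/L_w = 20.3/18 = 1.128 kip/in.
Moment M = P × e = 20.3 × 8.5 = 172.55 kip·in; bending f_b = M/S = 6.391 kip/in.
f_max = √(f_v² + f_b²) = √(1.128² + 6.391²) = 6.489 kip/in.
φr_n = 0.75 × 0.6 × 70 × (0.707 × 0.5) = 11.14 kip/in → adequate.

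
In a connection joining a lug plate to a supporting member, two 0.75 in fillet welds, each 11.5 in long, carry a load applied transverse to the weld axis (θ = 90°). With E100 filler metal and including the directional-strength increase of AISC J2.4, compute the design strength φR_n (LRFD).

E100XX → F_EXX = 100 ksi.
t_e = 0.707 × 0.75 = 0.5302 in; A_we = 0.5302 × 23 = 12.2 in².
Directional factor: 1.0 + 0.5 sin^1.5(90°) = 1.5.
F_nw = 0.6 × 100 × 1.5 = 90 ksi.
φR_n = 0.75 × 90 × 12.2 = 823.2 kips.

φR_n ≈ 823 kips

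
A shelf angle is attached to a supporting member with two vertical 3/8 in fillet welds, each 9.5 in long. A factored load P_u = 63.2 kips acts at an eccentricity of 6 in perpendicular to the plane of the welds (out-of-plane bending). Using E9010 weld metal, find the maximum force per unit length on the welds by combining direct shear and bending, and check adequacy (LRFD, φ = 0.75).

E90XX → F_EXX = 90 ksi.
L_w = 2 × 9.5 = 19 in; section modulus (unit throat) S = 2 × L²/6 = 30.08 in².
Direct shear f_v = P/L_w = 63.2/19 = 3.326 kip/in.
Moment M = P × e = 63.2 × 6 = 379.2 kip·in; bending f_b = M/S = 12.6 kip/in.
f_max = √(f_v² + f_b²) = √(3.326² + 12.6²) = 13.04 kip/in.
φr_n = 0.75 × 0.6 × 90 × (0.707 × 0.375) = 10.74 kip/in → NOT adequate.

f_max ≈ 13 kip/in; NOT adequate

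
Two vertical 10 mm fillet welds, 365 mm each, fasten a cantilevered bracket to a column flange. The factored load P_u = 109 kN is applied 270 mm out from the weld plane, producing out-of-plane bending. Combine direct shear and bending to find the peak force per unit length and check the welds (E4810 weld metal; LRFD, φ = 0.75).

E48XX → F_EXX = 480 MPa.
L_w = 2 × 365 = 730 mm; section modulus (unit throat) S = 2 × L²/6 = 44410 mm².
Direct shear f_v = P/L_w = 109×10³/730 = 149.3 N/mm.
Moment M = P × e = 109×10³ × 270 = 29430000 N·mm; bending f_b = M/S = 662.7 N/mm.
f_max = √(f_v² + f_b²) = √(149.3² + 662.7²) = 679.3 N/mm.
φr_n = 0.75 × 0.6 × 480 × (0.707 × 10) = 1527 N/mm → adequate.

f_max ≈ 679 N/mm; adequate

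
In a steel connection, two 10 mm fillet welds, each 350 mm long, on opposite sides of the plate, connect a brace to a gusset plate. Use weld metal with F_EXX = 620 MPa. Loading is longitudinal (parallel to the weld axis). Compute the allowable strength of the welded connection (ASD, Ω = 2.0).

R_n/Ω ≈ 921 kN

Effective throat t_e = 0.707 × 10 = 7.07 mm.
Total length L = 700 mm; A_we = 7.07 × 700 = 4949 mm².
F_nw = 0.6 F_EXX = 0.6 × 620 = 372 MPa.
R_n = 372 × 4949 × 10⁻³ = 1841 kN; R_n/Ω = 1841/2.0 = 920.5 kN.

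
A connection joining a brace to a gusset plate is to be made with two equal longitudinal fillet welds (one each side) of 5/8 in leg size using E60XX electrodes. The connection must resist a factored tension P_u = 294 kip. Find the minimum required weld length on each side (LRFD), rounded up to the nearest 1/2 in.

E60XX → F_EXX = 60 ksi.
Throat t_e = 0.707 × 0.625 = 0.4419 in.
φr_n = 0.75 × 0.6 × 60 × 0.4419 = 11.93 kip/in.
L_req = P_u / φr_n = 294 / 11.93 = 24.64 in total.
Per side: 24.64 / 2 = 12.32 in.
Round up → use L = 12.5 in on each side.

L = 12.5 in on each side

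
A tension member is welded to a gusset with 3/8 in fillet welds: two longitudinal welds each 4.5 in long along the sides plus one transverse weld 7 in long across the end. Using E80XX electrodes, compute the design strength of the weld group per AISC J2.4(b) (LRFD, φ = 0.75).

φR_n ≈ 173 kip

E80XX → F_EXX = 80 ksi.
t_e = 0.707 × 0.375 = 0.2651 in.
R_nwl = 0.6 × 80 × 0.2651 × 9 = 114.5 kip (longitudinal, 2 welds).
R_nwt = 0.6 × 80 × 0.2651 × 7 = 89.08 kip (transverse, base value).
(i) R_nwl + R_nwt = 203.6 kip; (ii) 0.85 R_nwl + 1.5 R_nwt = 231 kip.
R_n = max = 231 kip [governs: (ii)]; φR_n = 173.2 kip.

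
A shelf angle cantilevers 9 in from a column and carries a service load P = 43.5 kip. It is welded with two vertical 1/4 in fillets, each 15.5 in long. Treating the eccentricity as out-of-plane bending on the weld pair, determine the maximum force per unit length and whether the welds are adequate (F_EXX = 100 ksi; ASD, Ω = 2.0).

f_max ≈ 5.09 kip/in; adequate

L_w = 2 × 15.5 = 31 in; section modulus (unit throat) S = 2 × L²/6 = 80.08 in².
Direct shear f_v = P/L_w = 43.5/31 = 1.403 kip/in.
Moment M = P × e = 43.5 × 9 = 391.5 kip·in; bending f_b = M/S = 4.889 kip/in.
f_max = √(f_v² + f_b²) = √(1.403² + 4.889²) = 5.086 kip/in.
r_n/Ω = (1/2.0) × 0.6 × 100 × (0.707 × 0.25) = 5.302 kip/in → adequate.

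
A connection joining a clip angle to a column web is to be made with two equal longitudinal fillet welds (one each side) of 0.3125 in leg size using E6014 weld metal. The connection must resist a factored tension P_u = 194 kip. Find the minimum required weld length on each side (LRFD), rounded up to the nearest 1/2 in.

L = 16.5 in on each side

E60XX → F_EXX = 60 ksi.
Throat t_e = 0.707 × 0.3125 = 0.2209 in.
φr_n = 0.75 × 0.6 × 60 × 0.2209 = 5.965 kip/in.
L_req = P_u / φr_n = 194 / 5.965 = 32.52 in total.
Per side: 32.52 / 2 = 16.26 in.
Round up → use L = 16.5 in on each side.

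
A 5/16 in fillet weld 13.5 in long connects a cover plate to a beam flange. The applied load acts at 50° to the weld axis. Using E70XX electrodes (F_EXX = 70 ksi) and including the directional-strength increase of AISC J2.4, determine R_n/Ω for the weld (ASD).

R_n/Ω ≈ 83.6 kip

t_e = 0.707 × 0.3125 = 0.2209 in; A_we = 0.2209 × 13.5 = 2.983 in².
Directional factor: 1.0 + 0.5 sin^1.5(50°) = 1.335.
F_nw = 0.6 × 70 × 1.335 = 56.08 ksi.
R_n/Ω = (56.08 × 2.983) / 2.0 = 83.63 kip.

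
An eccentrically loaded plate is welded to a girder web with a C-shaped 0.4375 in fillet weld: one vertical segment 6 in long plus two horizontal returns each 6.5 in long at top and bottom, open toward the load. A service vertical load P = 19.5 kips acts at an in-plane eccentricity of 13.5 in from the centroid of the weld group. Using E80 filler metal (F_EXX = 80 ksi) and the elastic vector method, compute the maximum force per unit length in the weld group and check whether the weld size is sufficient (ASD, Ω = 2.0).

Total weld length L_w = 19 in. Treat welds as unit-width lines.
Centroid: x̄ = 2×6.5×3.25 / 19 = 2.224 in from the vertical weld.
Polar moment about centroid: J = I_x + I_y = [6³/12 + 2×6.5×3²] + [6×2.224² + 2(6.5³/12 + 6.5×1.026²)] = 224.1 in³.
Direct shear f_v = P/L_w = 19.5 / 19 = 1.026 kip/in (vertical).
Torsion M = P·e = 19.5 × 13.5 = 263.25 kip·in.
Critical point at (x, y) = (4.276, 3) from centroid. f_tx = M·y/J = 3.524 kip/in; f_ty = M·x/J = 5.023 kip/in.
Resultant f_max = √[f_tx² + (f_v + f_ty)²] = √[3.524² + (1.026 + 5.023)²] = 7 kip/in.
Capacity per unit length: r_n/Ω = (1/2.0) × 0.6 × 80 × (0.707 × 0.4375) = 7.423 kip/in.
7 ≤ 7.423 → adequate.

f_max ≈ 7 kip/in; adequate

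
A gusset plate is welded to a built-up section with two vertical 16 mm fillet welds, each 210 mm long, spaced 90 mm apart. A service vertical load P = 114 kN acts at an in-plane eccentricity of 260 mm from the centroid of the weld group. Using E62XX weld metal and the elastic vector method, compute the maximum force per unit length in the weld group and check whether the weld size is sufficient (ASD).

E62XX → F_EXX = 620 MPa.
Total weld length L_w = 420 mm. Treat welds as unit-width lines.
Polar moment about centroid: J = 2[d³/12 + d(b/2)²] = 2[210³/12 + 210×45²] = 2394000 mm³.
Direct shear f_v = P/L_w = 114×10³ / 420 = 271.4 N/mm (vertical).
Torsion M = P·e = 114×10³ × 260 = 29640000 N·mm.
Critical point at (x, y) = (45, 105) from centroid. f_tx = M·y/J = 1300 N/mm; f_ty = M·x/J = 557.1 N/mm.
Resultant f_max = √[f_tx² + (f_v + f_ty)²] = √[1300² + (271.4 + 557.1)²] = 1542 N/mm.
Capacity per unit length: r_n/Ω = (1/2.0) × 0.6 × 620 × (0.707 × 16) = 2104 N/mm.
1542 ≤ 2104 → adequate.

f_max ≈ 1540 N/mm; adequate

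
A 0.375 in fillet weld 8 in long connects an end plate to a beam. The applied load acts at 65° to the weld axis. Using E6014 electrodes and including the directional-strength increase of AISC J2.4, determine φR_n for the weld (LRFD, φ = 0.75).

E60XX → F_EXX = 60 ksi.
t_e = 0.707 × 0.375 = 0.2651 in; A_we = 0.2651 × 8 = 2.121 in².
Directional factor: 1.0 + 0.5 sin^1.5(65°) = 1.431.
F_nw = 0.6 × 60 × 1.431 = 51.53 ksi.
φR_n = 0.75 × 51.53 × 2.121 = 81.97 kip.

φR_n ≈ 82 kip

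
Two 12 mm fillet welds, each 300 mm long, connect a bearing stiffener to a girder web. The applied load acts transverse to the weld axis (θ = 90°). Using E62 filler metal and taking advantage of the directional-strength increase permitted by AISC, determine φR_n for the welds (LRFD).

φR_n ≈ 2130 kN

E62XX → F_EXX = 620 MPa.
t_e = 0.707 × 12 = 8.484 mm; A_we = 8.484 × 600 = 5090 mm².
Directional factor: 1.0 + 0.5 sin^1.5(90°) = 1.5.
F_nw = 0.6 × 620 × 1.5 = 558 MPa.
φR_n = 0.75 × 558 × 5090 × 10⁻³ = 2130 kN.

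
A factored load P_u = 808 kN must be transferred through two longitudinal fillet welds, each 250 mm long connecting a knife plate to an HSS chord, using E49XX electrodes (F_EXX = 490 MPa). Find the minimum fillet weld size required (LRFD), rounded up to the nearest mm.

Total weld length L = 500 mm.
Required throat t_e = P_u / (φ × 0.6 F_EXX × L) = 808 / (0.75 × 0.6 × 490 × 500 × 10⁻³) = 7.329 mm.
Required leg w = t_e / 0.707 = 10.37 mm → use 11 mm.

w = 11 mm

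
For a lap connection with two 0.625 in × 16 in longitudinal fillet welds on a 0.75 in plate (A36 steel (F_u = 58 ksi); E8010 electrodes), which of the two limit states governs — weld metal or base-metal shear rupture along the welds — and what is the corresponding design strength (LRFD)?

E80XX → F_EXX = 80 ksi.
t_e = 0.707 × 0.625 = 0.4419 in; L = 32 in.
Weld metal: φR_n = 0.75 × 0.6 × 80 × 0.4419 × 32 = 509 kip.
Base metal (shear rupture): φR_n = 0.75 × 0.6 × 58 × 0.75 × 32 = 626.4 kip.
Governing: weld metal.

φR_n ≈ 509 kip (weld metal governs)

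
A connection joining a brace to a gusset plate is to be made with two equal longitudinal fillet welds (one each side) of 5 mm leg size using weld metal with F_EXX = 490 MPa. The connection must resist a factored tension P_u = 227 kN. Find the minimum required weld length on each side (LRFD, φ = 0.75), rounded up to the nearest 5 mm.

L = 150 mm on each side

Throat t_e = 0.707 × 5 = 3.535 mm.
φr_n = 0.75 × 0.6 × 490 × 3.535 × 10⁻³ = 0.7795 kN/mm.
L_req = P_u / φr_n = 227 / 0.7795 = 291.2 mm total.
Per side: 291.2 / 2 = 145.6 mm.
Round up → use L = 150 mm on each side.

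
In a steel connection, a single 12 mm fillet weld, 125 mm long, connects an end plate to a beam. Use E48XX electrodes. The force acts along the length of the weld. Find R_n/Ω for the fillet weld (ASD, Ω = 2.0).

R_n/Ω ≈ 153 kN

E48XX → F_EXX = 480 MPa.
Effective throat t_e = 0.707 × 12 = 8.484 mm.
Total length L = 125 mm; A_we = 8.484 × 125 = 1060 mm².
F_nw = 0.6 F_EXX = 0.6 × 480 = 288 MPa.
R_n = 288 × 1060 × 10⁻³ = 305.4 kN; R_n/Ω = 305.4/2.0 = 152.7 kN.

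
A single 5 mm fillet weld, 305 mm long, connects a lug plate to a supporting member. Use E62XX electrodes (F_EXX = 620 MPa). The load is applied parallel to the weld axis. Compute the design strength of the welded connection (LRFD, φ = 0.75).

φR_n ≈ 301 kN

Effective throat t_e = 0.707 × 5 = 3.535 mm.
Total length L = 305 mm; A_we = 3.535 × 305 = 1078 mm².
F_nw = 0.6 F_EXX = 0.6 × 620 = 372 MPa.
φR_n = 0.75 × 372 × 1078 × 10⁻³ = 300.8 kN.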